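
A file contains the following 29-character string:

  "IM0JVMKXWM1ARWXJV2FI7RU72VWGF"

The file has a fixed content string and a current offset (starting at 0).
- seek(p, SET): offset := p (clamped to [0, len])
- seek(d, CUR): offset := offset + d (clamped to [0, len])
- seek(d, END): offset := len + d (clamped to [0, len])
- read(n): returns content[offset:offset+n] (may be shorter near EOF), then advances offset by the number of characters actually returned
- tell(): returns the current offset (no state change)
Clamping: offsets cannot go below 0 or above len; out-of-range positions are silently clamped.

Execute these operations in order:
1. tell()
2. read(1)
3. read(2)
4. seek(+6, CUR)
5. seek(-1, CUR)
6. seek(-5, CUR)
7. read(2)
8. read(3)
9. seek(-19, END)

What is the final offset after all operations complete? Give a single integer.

After 1 (tell()): offset=0
After 2 (read(1)): returned 'I', offset=1
After 3 (read(2)): returned 'M0', offset=3
After 4 (seek(+6, CUR)): offset=9
After 5 (seek(-1, CUR)): offset=8
After 6 (seek(-5, CUR)): offset=3
After 7 (read(2)): returned 'JV', offset=5
After 8 (read(3)): returned 'MKX', offset=8
After 9 (seek(-19, END)): offset=10

Answer: 10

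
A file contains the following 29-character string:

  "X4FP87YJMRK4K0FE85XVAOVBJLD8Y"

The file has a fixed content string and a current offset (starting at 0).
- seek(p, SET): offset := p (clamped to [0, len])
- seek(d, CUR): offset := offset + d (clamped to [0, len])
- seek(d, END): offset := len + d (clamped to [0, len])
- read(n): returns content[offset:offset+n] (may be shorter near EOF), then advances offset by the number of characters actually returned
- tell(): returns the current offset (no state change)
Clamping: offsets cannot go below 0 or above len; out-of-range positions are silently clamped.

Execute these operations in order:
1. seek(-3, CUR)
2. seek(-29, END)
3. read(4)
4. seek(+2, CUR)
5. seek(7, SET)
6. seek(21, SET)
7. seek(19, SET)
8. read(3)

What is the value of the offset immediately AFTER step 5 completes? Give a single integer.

After 1 (seek(-3, CUR)): offset=0
After 2 (seek(-29, END)): offset=0
After 3 (read(4)): returned 'X4FP', offset=4
After 4 (seek(+2, CUR)): offset=6
After 5 (seek(7, SET)): offset=7

Answer: 7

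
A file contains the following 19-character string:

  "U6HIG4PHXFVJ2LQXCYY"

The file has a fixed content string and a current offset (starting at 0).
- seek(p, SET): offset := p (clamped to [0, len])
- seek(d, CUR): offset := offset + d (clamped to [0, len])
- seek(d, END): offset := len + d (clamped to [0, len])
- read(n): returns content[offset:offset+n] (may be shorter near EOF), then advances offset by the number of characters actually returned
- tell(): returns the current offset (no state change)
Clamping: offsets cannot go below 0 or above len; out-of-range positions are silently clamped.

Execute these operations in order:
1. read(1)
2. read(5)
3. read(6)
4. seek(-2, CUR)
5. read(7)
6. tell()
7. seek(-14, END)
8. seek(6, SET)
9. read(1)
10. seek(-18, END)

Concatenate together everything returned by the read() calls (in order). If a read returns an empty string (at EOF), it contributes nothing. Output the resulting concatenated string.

After 1 (read(1)): returned 'U', offset=1
After 2 (read(5)): returned '6HIG4', offset=6
After 3 (read(6)): returned 'PHXFVJ', offset=12
After 4 (seek(-2, CUR)): offset=10
After 5 (read(7)): returned 'VJ2LQXC', offset=17
After 6 (tell()): offset=17
After 7 (seek(-14, END)): offset=5
After 8 (seek(6, SET)): offset=6
After 9 (read(1)): returned 'P', offset=7
After 10 (seek(-18, END)): offset=1

Answer: U6HIG4PHXFVJVJ2LQXCP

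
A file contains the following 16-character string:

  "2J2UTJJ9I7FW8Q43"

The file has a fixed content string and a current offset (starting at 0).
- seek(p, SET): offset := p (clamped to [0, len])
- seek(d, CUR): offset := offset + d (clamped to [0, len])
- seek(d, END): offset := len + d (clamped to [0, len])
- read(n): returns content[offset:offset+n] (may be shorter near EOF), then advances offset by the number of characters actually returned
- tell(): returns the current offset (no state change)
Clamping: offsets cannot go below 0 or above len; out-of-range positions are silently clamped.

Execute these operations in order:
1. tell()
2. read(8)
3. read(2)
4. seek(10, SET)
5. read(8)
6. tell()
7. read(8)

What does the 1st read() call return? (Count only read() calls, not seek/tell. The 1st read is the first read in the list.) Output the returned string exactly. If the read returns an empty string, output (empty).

Answer: 2J2UTJJ9

Derivation:
After 1 (tell()): offset=0
After 2 (read(8)): returned '2J2UTJJ9', offset=8
After 3 (read(2)): returned 'I7', offset=10
After 4 (seek(10, SET)): offset=10
After 5 (read(8)): returned 'FW8Q43', offset=16
After 6 (tell()): offset=16
After 7 (read(8)): returned '', offset=16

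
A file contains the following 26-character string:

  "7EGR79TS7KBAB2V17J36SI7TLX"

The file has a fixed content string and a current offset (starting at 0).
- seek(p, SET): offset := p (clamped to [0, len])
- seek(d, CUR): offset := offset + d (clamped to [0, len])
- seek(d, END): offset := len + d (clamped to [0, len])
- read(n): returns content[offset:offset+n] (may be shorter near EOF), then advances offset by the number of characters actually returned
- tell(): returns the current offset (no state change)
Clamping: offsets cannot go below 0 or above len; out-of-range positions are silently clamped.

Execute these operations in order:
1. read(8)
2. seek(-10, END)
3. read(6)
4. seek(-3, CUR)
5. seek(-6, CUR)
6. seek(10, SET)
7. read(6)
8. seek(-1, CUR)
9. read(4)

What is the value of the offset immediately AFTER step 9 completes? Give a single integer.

After 1 (read(8)): returned '7EGR79TS', offset=8
After 2 (seek(-10, END)): offset=16
After 3 (read(6)): returned '7J36SI', offset=22
After 4 (seek(-3, CUR)): offset=19
After 5 (seek(-6, CUR)): offset=13
After 6 (seek(10, SET)): offset=10
After 7 (read(6)): returned 'BAB2V1', offset=16
After 8 (seek(-1, CUR)): offset=15
After 9 (read(4)): returned '17J3', offset=19

Answer: 19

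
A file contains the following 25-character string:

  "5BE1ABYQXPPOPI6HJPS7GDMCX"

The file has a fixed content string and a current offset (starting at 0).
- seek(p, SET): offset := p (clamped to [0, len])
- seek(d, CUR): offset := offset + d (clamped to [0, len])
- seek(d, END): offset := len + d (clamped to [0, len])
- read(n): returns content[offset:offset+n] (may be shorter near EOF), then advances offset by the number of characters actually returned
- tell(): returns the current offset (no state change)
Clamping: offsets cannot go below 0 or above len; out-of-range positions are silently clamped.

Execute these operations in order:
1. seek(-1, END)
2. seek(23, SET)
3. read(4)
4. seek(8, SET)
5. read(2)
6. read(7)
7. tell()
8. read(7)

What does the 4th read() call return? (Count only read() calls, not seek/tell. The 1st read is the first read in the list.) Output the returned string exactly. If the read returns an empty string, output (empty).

Answer: PS7GDMC

Derivation:
After 1 (seek(-1, END)): offset=24
After 2 (seek(23, SET)): offset=23
After 3 (read(4)): returned 'CX', offset=25
After 4 (seek(8, SET)): offset=8
After 5 (read(2)): returned 'XP', offset=10
After 6 (read(7)): returned 'POPI6HJ', offset=17
After 7 (tell()): offset=17
After 8 (read(7)): returned 'PS7GDMC', offset=24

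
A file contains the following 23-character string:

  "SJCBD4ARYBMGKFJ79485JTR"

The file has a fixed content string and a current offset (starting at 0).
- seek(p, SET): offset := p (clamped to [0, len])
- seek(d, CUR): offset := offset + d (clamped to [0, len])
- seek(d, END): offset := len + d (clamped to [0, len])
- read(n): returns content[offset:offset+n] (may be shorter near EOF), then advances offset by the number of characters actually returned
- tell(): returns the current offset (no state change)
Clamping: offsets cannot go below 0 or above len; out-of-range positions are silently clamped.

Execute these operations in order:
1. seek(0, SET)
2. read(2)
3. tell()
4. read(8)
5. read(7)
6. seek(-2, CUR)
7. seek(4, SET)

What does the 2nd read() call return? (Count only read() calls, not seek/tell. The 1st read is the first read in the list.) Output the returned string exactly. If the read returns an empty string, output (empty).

After 1 (seek(0, SET)): offset=0
After 2 (read(2)): returned 'SJ', offset=2
After 3 (tell()): offset=2
After 4 (read(8)): returned 'CBD4ARYB', offset=10
After 5 (read(7)): returned 'MGKFJ79', offset=17
After 6 (seek(-2, CUR)): offset=15
After 7 (seek(4, SET)): offset=4

Answer: CBD4ARYB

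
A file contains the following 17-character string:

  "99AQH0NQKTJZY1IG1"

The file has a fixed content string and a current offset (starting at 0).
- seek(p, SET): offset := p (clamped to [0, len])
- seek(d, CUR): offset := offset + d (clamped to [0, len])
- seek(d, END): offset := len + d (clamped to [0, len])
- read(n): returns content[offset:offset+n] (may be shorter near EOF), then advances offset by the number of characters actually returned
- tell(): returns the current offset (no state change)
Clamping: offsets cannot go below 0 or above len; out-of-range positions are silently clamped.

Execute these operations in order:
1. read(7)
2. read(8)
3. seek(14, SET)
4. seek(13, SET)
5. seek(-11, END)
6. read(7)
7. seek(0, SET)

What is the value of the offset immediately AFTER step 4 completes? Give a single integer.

After 1 (read(7)): returned '99AQH0N', offset=7
After 2 (read(8)): returned 'QKTJZY1I', offset=15
After 3 (seek(14, SET)): offset=14
After 4 (seek(13, SET)): offset=13

Answer: 13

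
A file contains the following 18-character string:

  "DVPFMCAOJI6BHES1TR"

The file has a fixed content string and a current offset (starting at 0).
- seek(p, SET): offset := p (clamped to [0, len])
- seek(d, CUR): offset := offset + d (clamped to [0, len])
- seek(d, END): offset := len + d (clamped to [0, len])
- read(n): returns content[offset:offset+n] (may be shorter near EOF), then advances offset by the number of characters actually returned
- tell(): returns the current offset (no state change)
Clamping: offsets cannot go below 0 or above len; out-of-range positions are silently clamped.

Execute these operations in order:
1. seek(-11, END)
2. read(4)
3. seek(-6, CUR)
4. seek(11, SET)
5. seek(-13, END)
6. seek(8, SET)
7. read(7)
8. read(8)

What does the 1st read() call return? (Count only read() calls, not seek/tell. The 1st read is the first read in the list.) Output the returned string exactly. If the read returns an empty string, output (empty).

After 1 (seek(-11, END)): offset=7
After 2 (read(4)): returned 'OJI6', offset=11
After 3 (seek(-6, CUR)): offset=5
After 4 (seek(11, SET)): offset=11
After 5 (seek(-13, END)): offset=5
After 6 (seek(8, SET)): offset=8
After 7 (read(7)): returned 'JI6BHES', offset=15
After 8 (read(8)): returned '1TR', offset=18

Answer: OJI6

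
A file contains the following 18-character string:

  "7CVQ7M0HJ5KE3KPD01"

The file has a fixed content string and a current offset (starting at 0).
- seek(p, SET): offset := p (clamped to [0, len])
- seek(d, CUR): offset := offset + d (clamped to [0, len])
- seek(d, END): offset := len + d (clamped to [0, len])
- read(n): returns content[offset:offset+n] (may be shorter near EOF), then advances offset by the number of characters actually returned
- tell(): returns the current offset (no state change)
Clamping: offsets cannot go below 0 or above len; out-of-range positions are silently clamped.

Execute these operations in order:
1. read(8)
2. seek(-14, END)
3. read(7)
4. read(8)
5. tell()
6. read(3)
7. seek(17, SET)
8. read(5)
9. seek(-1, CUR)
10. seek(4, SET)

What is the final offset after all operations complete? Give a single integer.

Answer: 4

Derivation:
After 1 (read(8)): returned '7CVQ7M0H', offset=8
After 2 (seek(-14, END)): offset=4
After 3 (read(7)): returned '7M0HJ5K', offset=11
After 4 (read(8)): returned 'E3KPD01', offset=18
After 5 (tell()): offset=18
After 6 (read(3)): returned '', offset=18
After 7 (seek(17, SET)): offset=17
After 8 (read(5)): returned '1', offset=18
After 9 (seek(-1, CUR)): offset=17
After 10 (seek(4, SET)): offset=4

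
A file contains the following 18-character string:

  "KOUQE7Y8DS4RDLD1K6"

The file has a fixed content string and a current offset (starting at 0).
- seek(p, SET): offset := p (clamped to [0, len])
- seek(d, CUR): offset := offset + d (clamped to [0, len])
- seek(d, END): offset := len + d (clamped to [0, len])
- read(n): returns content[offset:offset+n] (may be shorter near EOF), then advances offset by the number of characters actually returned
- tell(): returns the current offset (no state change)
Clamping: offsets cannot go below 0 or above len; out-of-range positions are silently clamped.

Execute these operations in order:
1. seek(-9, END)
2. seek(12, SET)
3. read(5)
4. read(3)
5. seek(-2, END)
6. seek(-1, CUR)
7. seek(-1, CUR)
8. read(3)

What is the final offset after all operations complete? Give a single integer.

After 1 (seek(-9, END)): offset=9
After 2 (seek(12, SET)): offset=12
After 3 (read(5)): returned 'DLD1K', offset=17
After 4 (read(3)): returned '6', offset=18
After 5 (seek(-2, END)): offset=16
After 6 (seek(-1, CUR)): offset=15
After 7 (seek(-1, CUR)): offset=14
After 8 (read(3)): returned 'D1K', offset=17

Answer: 17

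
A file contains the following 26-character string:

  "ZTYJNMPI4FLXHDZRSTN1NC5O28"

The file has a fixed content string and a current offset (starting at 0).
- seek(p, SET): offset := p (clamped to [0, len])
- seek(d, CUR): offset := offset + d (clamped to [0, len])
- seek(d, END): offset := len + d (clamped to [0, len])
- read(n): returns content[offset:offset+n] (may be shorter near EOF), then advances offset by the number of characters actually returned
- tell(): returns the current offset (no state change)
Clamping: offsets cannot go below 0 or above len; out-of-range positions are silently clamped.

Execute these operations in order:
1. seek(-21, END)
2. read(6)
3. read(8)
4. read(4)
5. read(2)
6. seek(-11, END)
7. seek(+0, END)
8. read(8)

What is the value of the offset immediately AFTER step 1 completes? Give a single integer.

After 1 (seek(-21, END)): offset=5

Answer: 5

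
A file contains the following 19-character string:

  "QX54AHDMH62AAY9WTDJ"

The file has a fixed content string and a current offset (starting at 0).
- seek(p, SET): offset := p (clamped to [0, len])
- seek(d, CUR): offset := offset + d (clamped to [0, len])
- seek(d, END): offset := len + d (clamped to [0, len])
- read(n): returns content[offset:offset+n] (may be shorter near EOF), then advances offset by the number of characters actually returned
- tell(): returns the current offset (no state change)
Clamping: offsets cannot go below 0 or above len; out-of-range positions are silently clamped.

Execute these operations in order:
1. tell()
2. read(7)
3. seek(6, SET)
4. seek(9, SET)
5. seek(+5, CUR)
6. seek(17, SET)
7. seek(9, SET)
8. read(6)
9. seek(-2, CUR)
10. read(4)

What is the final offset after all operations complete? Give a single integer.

Answer: 17

Derivation:
After 1 (tell()): offset=0
After 2 (read(7)): returned 'QX54AHD', offset=7
After 3 (seek(6, SET)): offset=6
After 4 (seek(9, SET)): offset=9
After 5 (seek(+5, CUR)): offset=14
After 6 (seek(17, SET)): offset=17
After 7 (seek(9, SET)): offset=9
After 8 (read(6)): returned '62AAY9', offset=15
After 9 (seek(-2, CUR)): offset=13
After 10 (read(4)): returned 'Y9WT', offset=17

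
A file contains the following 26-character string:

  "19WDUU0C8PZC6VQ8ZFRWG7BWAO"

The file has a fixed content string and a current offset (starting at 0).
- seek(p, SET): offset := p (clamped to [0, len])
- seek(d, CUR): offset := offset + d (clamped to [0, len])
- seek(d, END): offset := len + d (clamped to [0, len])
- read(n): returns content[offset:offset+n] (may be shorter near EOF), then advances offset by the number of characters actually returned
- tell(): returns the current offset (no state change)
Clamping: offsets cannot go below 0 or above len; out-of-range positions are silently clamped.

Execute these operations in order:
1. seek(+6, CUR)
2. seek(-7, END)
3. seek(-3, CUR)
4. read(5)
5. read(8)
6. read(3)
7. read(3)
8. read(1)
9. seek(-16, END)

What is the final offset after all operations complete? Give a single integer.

Answer: 10

Derivation:
After 1 (seek(+6, CUR)): offset=6
After 2 (seek(-7, END)): offset=19
After 3 (seek(-3, CUR)): offset=16
After 4 (read(5)): returned 'ZFRWG', offset=21
After 5 (read(8)): returned '7BWAO', offset=26
After 6 (read(3)): returned '', offset=26
After 7 (read(3)): returned '', offset=26
After 8 (read(1)): returned '', offset=26
After 9 (seek(-16, END)): offset=10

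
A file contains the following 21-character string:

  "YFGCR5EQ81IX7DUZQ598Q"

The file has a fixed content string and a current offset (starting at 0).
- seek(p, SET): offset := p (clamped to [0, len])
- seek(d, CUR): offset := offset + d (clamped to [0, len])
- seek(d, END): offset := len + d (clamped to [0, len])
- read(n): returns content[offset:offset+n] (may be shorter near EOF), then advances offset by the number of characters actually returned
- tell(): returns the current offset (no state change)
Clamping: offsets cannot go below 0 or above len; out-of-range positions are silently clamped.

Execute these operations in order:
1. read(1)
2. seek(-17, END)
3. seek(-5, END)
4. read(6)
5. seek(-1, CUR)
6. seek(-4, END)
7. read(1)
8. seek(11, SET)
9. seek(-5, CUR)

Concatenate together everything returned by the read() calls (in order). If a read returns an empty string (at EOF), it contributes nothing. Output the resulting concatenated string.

Answer: YQ598Q5

Derivation:
After 1 (read(1)): returned 'Y', offset=1
After 2 (seek(-17, END)): offset=4
After 3 (seek(-5, END)): offset=16
After 4 (read(6)): returned 'Q598Q', offset=21
After 5 (seek(-1, CUR)): offset=20
After 6 (seek(-4, END)): offset=17
After 7 (read(1)): returned '5', offset=18
After 8 (seek(11, SET)): offset=11
After 9 (seek(-5, CUR)): offset=6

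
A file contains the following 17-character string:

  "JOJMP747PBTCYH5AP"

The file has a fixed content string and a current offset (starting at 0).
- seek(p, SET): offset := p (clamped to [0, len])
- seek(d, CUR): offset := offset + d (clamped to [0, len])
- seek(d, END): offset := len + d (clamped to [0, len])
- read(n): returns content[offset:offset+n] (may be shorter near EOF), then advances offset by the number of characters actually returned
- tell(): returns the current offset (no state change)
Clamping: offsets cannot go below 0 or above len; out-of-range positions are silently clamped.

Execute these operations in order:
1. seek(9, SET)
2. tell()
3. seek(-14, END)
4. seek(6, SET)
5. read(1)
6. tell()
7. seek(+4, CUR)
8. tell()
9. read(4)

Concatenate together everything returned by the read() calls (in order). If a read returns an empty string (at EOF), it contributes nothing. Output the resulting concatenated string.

Answer: 4CYH5

Derivation:
After 1 (seek(9, SET)): offset=9
After 2 (tell()): offset=9
After 3 (seek(-14, END)): offset=3
After 4 (seek(6, SET)): offset=6
After 5 (read(1)): returned '4', offset=7
After 6 (tell()): offset=7
After 7 (seek(+4, CUR)): offset=11
After 8 (tell()): offset=11
After 9 (read(4)): returned 'CYH5', offset=15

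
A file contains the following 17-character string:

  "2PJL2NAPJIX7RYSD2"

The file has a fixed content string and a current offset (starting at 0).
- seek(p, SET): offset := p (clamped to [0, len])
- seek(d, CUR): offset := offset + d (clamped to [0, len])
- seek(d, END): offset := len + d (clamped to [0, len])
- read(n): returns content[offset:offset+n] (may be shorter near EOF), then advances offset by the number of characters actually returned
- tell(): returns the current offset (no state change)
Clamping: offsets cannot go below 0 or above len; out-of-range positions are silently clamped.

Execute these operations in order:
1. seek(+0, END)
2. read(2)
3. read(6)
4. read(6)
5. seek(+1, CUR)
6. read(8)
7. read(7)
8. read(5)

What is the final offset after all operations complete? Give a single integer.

Answer: 17

Derivation:
After 1 (seek(+0, END)): offset=17
After 2 (read(2)): returned '', offset=17
After 3 (read(6)): returned '', offset=17
After 4 (read(6)): returned '', offset=17
After 5 (seek(+1, CUR)): offset=17
After 6 (read(8)): returned '', offset=17
After 7 (read(7)): returned '', offset=17
After 8 (read(5)): returned '', offset=17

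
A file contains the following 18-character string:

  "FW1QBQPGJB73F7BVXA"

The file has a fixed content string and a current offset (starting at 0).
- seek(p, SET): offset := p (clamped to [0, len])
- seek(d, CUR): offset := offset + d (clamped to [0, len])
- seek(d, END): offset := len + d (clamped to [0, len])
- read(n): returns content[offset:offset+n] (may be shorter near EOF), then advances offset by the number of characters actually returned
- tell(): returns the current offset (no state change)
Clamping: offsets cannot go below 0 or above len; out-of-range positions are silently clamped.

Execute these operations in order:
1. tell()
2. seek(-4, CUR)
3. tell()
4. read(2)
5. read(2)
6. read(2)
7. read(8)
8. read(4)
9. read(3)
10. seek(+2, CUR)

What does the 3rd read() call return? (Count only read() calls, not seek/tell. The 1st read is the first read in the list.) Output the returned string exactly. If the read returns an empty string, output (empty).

After 1 (tell()): offset=0
After 2 (seek(-4, CUR)): offset=0
After 3 (tell()): offset=0
After 4 (read(2)): returned 'FW', offset=2
After 5 (read(2)): returned '1Q', offset=4
After 6 (read(2)): returned 'BQ', offset=6
After 7 (read(8)): returned 'PGJB73F7', offset=14
After 8 (read(4)): returned 'BVXA', offset=18
After 9 (read(3)): returned '', offset=18
After 10 (seek(+2, CUR)): offset=18

Answer: BQ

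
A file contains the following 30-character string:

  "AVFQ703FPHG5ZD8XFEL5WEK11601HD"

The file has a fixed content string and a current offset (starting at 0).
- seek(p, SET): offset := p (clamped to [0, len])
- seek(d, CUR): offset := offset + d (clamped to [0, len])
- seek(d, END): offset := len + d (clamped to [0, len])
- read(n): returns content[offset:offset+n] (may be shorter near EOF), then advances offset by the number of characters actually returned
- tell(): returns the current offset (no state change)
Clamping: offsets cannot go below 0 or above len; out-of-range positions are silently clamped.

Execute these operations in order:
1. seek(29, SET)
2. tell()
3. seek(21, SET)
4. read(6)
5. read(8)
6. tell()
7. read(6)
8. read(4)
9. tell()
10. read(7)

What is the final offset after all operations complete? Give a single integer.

After 1 (seek(29, SET)): offset=29
After 2 (tell()): offset=29
After 3 (seek(21, SET)): offset=21
After 4 (read(6)): returned 'EK1160', offset=27
After 5 (read(8)): returned '1HD', offset=30
After 6 (tell()): offset=30
After 7 (read(6)): returned '', offset=30
After 8 (read(4)): returned '', offset=30
After 9 (tell()): offset=30
After 10 (read(7)): returned '', offset=30

Answer: 30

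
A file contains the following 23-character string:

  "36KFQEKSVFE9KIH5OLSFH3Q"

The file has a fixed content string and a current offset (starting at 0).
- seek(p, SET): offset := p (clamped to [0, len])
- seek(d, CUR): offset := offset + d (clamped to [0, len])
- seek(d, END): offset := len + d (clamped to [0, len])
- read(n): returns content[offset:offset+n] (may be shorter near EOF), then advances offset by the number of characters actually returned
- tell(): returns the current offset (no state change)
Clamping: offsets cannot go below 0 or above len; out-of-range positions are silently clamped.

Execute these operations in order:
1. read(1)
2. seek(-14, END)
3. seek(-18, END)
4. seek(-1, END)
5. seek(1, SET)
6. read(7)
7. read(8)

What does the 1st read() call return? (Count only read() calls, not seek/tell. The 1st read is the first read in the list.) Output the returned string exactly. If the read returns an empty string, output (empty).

After 1 (read(1)): returned '3', offset=1
After 2 (seek(-14, END)): offset=9
After 3 (seek(-18, END)): offset=5
After 4 (seek(-1, END)): offset=22
After 5 (seek(1, SET)): offset=1
After 6 (read(7)): returned '6KFQEKS', offset=8
After 7 (read(8)): returned 'VFE9KIH5', offset=16

Answer: 3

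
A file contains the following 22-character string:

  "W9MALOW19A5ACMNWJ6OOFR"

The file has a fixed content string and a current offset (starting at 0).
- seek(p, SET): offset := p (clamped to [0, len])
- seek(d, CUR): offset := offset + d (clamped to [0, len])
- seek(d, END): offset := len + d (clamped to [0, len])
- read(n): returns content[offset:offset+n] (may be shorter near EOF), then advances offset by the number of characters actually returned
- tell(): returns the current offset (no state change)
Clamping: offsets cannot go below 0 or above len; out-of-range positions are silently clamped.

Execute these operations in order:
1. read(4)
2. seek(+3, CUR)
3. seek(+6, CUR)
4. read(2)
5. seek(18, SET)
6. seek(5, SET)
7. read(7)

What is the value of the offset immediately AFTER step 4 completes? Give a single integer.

After 1 (read(4)): returned 'W9MA', offset=4
After 2 (seek(+3, CUR)): offset=7
After 3 (seek(+6, CUR)): offset=13
After 4 (read(2)): returned 'MN', offset=15

Answer: 15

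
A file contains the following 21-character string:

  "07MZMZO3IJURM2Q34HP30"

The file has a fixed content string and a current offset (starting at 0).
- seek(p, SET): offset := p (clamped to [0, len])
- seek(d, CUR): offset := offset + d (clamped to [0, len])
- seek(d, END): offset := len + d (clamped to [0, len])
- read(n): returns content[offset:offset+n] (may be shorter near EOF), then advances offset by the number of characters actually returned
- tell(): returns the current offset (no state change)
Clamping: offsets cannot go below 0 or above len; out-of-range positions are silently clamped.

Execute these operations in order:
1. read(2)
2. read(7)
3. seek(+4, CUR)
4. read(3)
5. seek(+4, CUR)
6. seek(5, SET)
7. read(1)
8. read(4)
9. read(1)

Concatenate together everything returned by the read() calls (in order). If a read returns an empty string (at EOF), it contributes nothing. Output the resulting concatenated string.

Answer: 07MZMZO3I2Q3ZO3IJU

Derivation:
After 1 (read(2)): returned '07', offset=2
After 2 (read(7)): returned 'MZMZO3I', offset=9
After 3 (seek(+4, CUR)): offset=13
After 4 (read(3)): returned '2Q3', offset=16
After 5 (seek(+4, CUR)): offset=20
After 6 (seek(5, SET)): offset=5
After 7 (read(1)): returned 'Z', offset=6
After 8 (read(4)): returned 'O3IJ', offset=10
After 9 (read(1)): returned 'U', offset=11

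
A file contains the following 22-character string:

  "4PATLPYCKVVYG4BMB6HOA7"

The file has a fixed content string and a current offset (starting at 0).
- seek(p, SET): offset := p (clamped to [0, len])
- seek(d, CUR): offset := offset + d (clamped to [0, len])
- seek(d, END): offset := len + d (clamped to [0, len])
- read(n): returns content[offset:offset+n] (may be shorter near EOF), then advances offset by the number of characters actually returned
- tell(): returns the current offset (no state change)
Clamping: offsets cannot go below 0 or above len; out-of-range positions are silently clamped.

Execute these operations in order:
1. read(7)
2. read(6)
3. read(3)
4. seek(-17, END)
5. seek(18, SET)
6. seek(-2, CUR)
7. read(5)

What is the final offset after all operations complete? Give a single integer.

After 1 (read(7)): returned '4PATLPY', offset=7
After 2 (read(6)): returned 'CKVVYG', offset=13
After 3 (read(3)): returned '4BM', offset=16
After 4 (seek(-17, END)): offset=5
After 5 (seek(18, SET)): offset=18
After 6 (seek(-2, CUR)): offset=16
After 7 (read(5)): returned 'B6HOA', offset=21

Answer: 21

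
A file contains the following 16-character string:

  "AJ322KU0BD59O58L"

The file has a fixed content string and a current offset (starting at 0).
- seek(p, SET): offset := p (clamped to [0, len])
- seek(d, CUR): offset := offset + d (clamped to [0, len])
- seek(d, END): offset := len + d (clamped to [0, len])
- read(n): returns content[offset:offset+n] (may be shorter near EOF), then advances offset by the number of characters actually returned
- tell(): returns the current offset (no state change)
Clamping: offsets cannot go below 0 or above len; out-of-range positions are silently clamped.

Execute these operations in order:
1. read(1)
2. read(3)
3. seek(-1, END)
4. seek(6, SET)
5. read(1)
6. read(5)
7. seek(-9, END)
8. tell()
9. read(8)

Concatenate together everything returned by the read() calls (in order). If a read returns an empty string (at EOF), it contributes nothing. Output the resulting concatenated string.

After 1 (read(1)): returned 'A', offset=1
After 2 (read(3)): returned 'J32', offset=4
After 3 (seek(-1, END)): offset=15
After 4 (seek(6, SET)): offset=6
After 5 (read(1)): returned 'U', offset=7
After 6 (read(5)): returned '0BD59', offset=12
After 7 (seek(-9, END)): offset=7
After 8 (tell()): offset=7
After 9 (read(8)): returned '0BD59O58', offset=15

Answer: AJ32U0BD590BD59O58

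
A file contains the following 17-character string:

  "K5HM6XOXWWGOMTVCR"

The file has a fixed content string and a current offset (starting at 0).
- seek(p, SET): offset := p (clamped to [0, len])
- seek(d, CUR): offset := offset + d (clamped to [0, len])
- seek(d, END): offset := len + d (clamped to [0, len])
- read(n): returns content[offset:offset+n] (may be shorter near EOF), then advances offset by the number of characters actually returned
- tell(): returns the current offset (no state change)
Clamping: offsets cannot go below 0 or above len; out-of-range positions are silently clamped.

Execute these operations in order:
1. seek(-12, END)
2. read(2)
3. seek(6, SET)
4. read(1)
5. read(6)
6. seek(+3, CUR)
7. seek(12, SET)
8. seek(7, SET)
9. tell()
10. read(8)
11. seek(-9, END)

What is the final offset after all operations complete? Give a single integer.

After 1 (seek(-12, END)): offset=5
After 2 (read(2)): returned 'XO', offset=7
After 3 (seek(6, SET)): offset=6
After 4 (read(1)): returned 'O', offset=7
After 5 (read(6)): returned 'XWWGOM', offset=13
After 6 (seek(+3, CUR)): offset=16
After 7 (seek(12, SET)): offset=12
After 8 (seek(7, SET)): offset=7
After 9 (tell()): offset=7
After 10 (read(8)): returned 'XWWGOMTV', offset=15
After 11 (seek(-9, END)): offset=8

Answer: 8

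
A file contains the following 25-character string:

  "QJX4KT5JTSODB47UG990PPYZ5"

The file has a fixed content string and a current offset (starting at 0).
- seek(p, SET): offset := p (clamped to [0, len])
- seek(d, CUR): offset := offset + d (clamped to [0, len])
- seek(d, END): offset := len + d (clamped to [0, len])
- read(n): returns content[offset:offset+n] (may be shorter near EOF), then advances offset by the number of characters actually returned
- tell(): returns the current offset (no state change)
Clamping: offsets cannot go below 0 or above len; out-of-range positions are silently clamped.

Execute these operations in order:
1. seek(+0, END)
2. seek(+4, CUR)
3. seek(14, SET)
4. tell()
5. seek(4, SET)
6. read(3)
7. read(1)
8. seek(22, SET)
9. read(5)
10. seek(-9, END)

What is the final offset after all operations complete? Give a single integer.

After 1 (seek(+0, END)): offset=25
After 2 (seek(+4, CUR)): offset=25
After 3 (seek(14, SET)): offset=14
After 4 (tell()): offset=14
After 5 (seek(4, SET)): offset=4
After 6 (read(3)): returned 'KT5', offset=7
After 7 (read(1)): returned 'J', offset=8
After 8 (seek(22, SET)): offset=22
After 9 (read(5)): returned 'YZ5', offset=25
After 10 (seek(-9, END)): offset=16

Answer: 16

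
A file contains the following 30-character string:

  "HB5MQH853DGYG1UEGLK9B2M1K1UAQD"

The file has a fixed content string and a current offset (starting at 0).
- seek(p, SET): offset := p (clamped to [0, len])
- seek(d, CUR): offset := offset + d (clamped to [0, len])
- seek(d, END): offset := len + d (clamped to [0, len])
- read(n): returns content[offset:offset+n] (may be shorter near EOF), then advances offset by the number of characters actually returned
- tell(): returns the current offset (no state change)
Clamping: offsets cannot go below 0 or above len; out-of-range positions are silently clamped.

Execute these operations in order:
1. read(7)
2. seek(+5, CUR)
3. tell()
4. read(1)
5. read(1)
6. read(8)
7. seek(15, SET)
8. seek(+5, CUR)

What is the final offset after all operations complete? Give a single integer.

Answer: 20

Derivation:
After 1 (read(7)): returned 'HB5MQH8', offset=7
After 2 (seek(+5, CUR)): offset=12
After 3 (tell()): offset=12
After 4 (read(1)): returned 'G', offset=13
After 5 (read(1)): returned '1', offset=14
After 6 (read(8)): returned 'UEGLK9B2', offset=22
After 7 (seek(15, SET)): offset=15
After 8 (seek(+5, CUR)): offset=20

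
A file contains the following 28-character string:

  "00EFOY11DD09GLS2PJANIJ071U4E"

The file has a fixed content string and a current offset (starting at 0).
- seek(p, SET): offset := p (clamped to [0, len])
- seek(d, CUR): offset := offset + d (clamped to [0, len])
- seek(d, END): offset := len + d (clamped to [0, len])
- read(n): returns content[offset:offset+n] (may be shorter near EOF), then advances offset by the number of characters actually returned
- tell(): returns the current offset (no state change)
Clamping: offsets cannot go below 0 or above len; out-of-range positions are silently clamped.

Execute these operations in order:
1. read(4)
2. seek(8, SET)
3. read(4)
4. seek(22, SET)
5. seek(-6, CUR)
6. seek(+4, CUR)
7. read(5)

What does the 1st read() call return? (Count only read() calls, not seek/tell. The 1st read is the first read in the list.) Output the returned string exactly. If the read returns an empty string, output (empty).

After 1 (read(4)): returned '00EF', offset=4
After 2 (seek(8, SET)): offset=8
After 3 (read(4)): returned 'DD09', offset=12
After 4 (seek(22, SET)): offset=22
After 5 (seek(-6, CUR)): offset=16
After 6 (seek(+4, CUR)): offset=20
After 7 (read(5)): returned 'IJ071', offset=25

Answer: 00EF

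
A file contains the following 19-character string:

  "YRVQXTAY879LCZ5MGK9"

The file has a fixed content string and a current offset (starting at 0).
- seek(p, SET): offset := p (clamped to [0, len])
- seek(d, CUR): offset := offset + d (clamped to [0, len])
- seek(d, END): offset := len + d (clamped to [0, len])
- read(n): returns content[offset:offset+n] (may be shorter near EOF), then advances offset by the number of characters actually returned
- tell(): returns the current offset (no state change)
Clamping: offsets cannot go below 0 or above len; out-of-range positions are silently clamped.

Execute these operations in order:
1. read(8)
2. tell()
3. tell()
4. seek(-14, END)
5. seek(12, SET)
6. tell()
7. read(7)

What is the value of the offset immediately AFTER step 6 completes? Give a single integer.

Answer: 12

Derivation:
After 1 (read(8)): returned 'YRVQXTAY', offset=8
After 2 (tell()): offset=8
After 3 (tell()): offset=8
After 4 (seek(-14, END)): offset=5
After 5 (seek(12, SET)): offset=12
After 6 (tell()): offset=12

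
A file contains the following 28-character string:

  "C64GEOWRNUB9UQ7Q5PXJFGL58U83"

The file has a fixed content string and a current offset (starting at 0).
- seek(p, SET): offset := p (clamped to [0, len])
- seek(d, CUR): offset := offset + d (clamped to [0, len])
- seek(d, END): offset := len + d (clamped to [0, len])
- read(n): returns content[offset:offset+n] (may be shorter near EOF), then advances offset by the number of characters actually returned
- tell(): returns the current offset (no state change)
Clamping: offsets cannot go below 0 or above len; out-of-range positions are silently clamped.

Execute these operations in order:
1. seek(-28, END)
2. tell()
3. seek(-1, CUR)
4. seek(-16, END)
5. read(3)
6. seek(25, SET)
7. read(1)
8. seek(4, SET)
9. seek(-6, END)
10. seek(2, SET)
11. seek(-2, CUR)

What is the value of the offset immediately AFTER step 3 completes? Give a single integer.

After 1 (seek(-28, END)): offset=0
After 2 (tell()): offset=0
After 3 (seek(-1, CUR)): offset=0

Answer: 0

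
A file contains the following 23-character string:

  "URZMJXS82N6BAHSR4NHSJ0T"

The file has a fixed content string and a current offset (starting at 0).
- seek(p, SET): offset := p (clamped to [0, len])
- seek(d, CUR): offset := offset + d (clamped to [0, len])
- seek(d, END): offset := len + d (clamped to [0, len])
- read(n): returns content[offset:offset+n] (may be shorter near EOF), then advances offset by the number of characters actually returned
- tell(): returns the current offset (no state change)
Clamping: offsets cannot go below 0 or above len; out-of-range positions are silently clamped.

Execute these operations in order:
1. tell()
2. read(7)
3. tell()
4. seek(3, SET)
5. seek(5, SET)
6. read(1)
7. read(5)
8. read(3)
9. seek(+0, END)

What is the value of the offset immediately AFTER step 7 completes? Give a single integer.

After 1 (tell()): offset=0
After 2 (read(7)): returned 'URZMJXS', offset=7
After 3 (tell()): offset=7
After 4 (seek(3, SET)): offset=3
After 5 (seek(5, SET)): offset=5
After 6 (read(1)): returned 'X', offset=6
After 7 (read(5)): returned 'S82N6', offset=11

Answer: 11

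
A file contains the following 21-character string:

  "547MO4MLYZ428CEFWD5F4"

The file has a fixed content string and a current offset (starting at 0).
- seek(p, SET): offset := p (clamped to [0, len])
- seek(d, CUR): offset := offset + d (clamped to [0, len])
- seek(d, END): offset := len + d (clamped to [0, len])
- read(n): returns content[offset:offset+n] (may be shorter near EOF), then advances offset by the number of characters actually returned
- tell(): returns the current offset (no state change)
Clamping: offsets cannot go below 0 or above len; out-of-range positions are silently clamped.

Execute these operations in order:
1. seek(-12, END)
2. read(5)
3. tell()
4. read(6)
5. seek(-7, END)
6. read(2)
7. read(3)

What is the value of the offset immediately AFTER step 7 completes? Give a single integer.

Answer: 19

Derivation:
After 1 (seek(-12, END)): offset=9
After 2 (read(5)): returned 'Z428C', offset=14
After 3 (tell()): offset=14
After 4 (read(6)): returned 'EFWD5F', offset=20
After 5 (seek(-7, END)): offset=14
After 6 (read(2)): returned 'EF', offset=16
After 7 (read(3)): returned 'WD5', offset=19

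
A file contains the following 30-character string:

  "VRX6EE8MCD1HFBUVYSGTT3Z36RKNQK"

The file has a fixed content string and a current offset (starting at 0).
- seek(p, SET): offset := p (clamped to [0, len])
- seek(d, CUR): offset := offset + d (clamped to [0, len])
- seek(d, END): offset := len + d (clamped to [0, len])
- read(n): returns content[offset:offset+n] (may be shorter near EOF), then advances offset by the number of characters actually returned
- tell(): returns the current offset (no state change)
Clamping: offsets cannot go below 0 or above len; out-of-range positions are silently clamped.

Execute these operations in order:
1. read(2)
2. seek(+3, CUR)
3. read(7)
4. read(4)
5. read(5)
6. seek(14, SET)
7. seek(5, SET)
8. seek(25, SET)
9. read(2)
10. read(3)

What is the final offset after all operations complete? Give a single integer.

After 1 (read(2)): returned 'VR', offset=2
After 2 (seek(+3, CUR)): offset=5
After 3 (read(7)): returned 'E8MCD1H', offset=12
After 4 (read(4)): returned 'FBUV', offset=16
After 5 (read(5)): returned 'YSGTT', offset=21
After 6 (seek(14, SET)): offset=14
After 7 (seek(5, SET)): offset=5
After 8 (seek(25, SET)): offset=25
After 9 (read(2)): returned 'RK', offset=27
After 10 (read(3)): returned 'NQK', offset=30

Answer: 30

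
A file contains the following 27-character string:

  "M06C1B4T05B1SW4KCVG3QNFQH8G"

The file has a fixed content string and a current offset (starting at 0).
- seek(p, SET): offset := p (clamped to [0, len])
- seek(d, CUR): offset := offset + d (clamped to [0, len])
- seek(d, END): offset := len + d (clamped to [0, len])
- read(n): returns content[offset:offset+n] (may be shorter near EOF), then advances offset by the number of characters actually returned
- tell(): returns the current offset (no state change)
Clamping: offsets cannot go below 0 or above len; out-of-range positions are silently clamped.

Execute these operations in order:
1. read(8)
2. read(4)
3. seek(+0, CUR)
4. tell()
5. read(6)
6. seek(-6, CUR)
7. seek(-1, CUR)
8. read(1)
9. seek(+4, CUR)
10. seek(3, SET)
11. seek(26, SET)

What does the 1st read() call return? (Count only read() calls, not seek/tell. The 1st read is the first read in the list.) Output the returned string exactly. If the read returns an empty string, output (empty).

Answer: M06C1B4T

Derivation:
After 1 (read(8)): returned 'M06C1B4T', offset=8
After 2 (read(4)): returned '05B1', offset=12
After 3 (seek(+0, CUR)): offset=12
After 4 (tell()): offset=12
After 5 (read(6)): returned 'SW4KCV', offset=18
After 6 (seek(-6, CUR)): offset=12
After 7 (seek(-1, CUR)): offset=11
After 8 (read(1)): returned '1', offset=12
After 9 (seek(+4, CUR)): offset=16
After 10 (seek(3, SET)): offset=3
After 11 (seek(26, SET)): offset=26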